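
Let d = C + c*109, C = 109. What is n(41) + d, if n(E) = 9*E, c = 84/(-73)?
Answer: 25738/73 ≈ 352.58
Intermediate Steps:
c = -84/73 (c = 84*(-1/73) = -84/73 ≈ -1.1507)
d = -1199/73 (d = 109 - 84/73*109 = 109 - 9156/73 = -1199/73 ≈ -16.425)
n(41) + d = 9*41 - 1199/73 = 369 - 1199/73 = 25738/73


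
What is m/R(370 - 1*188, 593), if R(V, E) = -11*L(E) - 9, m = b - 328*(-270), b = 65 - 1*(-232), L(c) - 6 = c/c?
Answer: -88857/86 ≈ -1033.2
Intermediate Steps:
L(c) = 7 (L(c) = 6 + c/c = 6 + 1 = 7)
b = 297 (b = 65 + 232 = 297)
m = 88857 (m = 297 - 328*(-270) = 297 + 88560 = 88857)
R(V, E) = -86 (R(V, E) = -11*7 - 9 = -77 - 9 = -86)
m/R(370 - 1*188, 593) = 88857/(-86) = 88857*(-1/86) = -88857/86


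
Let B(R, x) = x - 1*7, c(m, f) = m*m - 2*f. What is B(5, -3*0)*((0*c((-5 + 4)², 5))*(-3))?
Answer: 0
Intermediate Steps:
c(m, f) = m² - 2*f
B(R, x) = -7 + x (B(R, x) = x - 7 = -7 + x)
B(5, -3*0)*((0*c((-5 + 4)², 5))*(-3)) = (-7 - 3*0)*((0*(((-5 + 4)²)² - 2*5))*(-3)) = (-7 + 0)*((0*(((-1)²)² - 10))*(-3)) = -7*0*(1² - 10)*(-3) = -7*0*(1 - 10)*(-3) = -7*0*(-9)*(-3) = -0*(-3) = -7*0 = 0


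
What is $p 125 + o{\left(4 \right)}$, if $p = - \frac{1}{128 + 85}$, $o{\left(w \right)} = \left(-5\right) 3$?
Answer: $- \frac{3320}{213} \approx -15.587$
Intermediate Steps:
$o{\left(w \right)} = -15$
$p = - \frac{1}{213} \approx -0.0046948$
$p 125 + o{\left(4 \right)} = \left(- \frac{1}{213}\right) 125 - 15 = - \frac{125}{213} - 15 = - \frac{3320}{213}$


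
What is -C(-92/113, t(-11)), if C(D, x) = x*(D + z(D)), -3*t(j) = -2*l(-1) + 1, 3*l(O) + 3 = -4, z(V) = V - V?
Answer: -1564/1017 ≈ -1.5379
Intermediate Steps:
z(V) = 0
l(O) = -7/3 (l(O) = -1 + (⅓)*(-4) = -1 - 4/3 = -7/3)
t(j) = -17/9 (t(j) = -(-2*(-7/3) + 1)/3 = -(14/3 + 1)/3 = -⅓*17/3 = -17/9)
C(D, x) = D*x (C(D, x) = x*(D + 0) = x*D = D*x)
-C(-92/113, t(-11)) = -(-92/113)*(-17)/9 = -(-92*1/113)*(-17)/9 = -(-92)*(-17)/(113*9) = -1*1564/1017 = -1564/1017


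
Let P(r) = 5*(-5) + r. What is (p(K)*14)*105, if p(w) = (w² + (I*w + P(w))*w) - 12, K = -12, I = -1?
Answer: 635040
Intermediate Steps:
P(r) = -25 + r
p(w) = -12 + w² - 25*w (p(w) = (w² + (-w + (-25 + w))*w) - 12 = (w² - 25*w) - 12 = -12 + w² - 25*w)
(p(K)*14)*105 = ((-12 - 12*(-25 - 12))*14)*105 = ((-12 - 12*(-37))*14)*105 = ((-12 + 444)*14)*105 = (432*14)*105 = 6048*105 = 635040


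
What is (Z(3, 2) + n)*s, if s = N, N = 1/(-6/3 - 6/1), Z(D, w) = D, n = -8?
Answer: 5/8 ≈ 0.62500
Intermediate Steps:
N = -1/8 (N = 1/(-6*1/3 - 6*1) = 1/(-2 - 6) = 1/(-8) = -1/8 ≈ -0.12500)
s = -1/8 ≈ -0.12500
(Z(3, 2) + n)*s = (3 - 8)*(-1/8) = -5*(-1/8) = 5/8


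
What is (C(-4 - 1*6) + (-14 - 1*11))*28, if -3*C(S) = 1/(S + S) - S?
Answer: -11893/15 ≈ -792.87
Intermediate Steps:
C(S) = -1/(6*S) + S/3 (C(S) = -(1/(S + S) - S)/3 = -(1/(2*S) - S)/3 = -1/(6*S) + S/3)
(C(-4 - 1*6) + (-14 - 1*11))*28 = ((-1/(6*(-4 - 1*6)) + (-4 - 1*6)/3) + (-14 - 1*11))*28 = ((-1/(6*(-4 - 6)) + (-4 - 6)/3) + (-14 - 11))*28 = ((-1/6/(-10) + (1/3)*(-10)) - 25)*28 = ((-1/6*(-1/10) - 10/3) - 25)*28 = ((1/60 - 10/3) - 25)*28 = (-199/60 - 25)*28 = -1699/60*28 = -11893/15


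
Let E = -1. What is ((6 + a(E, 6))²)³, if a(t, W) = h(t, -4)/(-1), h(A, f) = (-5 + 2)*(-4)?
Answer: 46656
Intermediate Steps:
h(A, f) = 12 (h(A, f) = -3*(-4) = 12)
a(t, W) = -12 (a(t, W) = 12/(-1) = 12*(-1) = -12)
((6 + a(E, 6))²)³ = ((6 - 12)²)³ = ((-6)²)³ = 36³ = 46656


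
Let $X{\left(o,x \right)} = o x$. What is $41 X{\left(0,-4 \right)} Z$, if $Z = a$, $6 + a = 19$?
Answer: $0$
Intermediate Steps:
$a = 13$ ($a = -6 + 19 = 13$)
$Z = 13$
$41 X{\left(0,-4 \right)} Z = 41 \cdot 0 \left(-4\right) 13 = 41 \cdot 0 \cdot 13 = 0 \cdot 13 = 0$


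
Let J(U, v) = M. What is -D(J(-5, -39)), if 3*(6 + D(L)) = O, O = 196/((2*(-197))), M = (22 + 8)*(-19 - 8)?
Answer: 3644/591 ≈ 6.1658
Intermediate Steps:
M = -810 (M = 30*(-27) = -810)
J(U, v) = -810
O = -98/197 (O = 196/(-394) = 196*(-1/394) = -98/197 ≈ -0.49746)
D(L) = -3644/591 (D(L) = -6 + (⅓)*(-98/197) = -6 - 98/591 = -3644/591)
-D(J(-5, -39)) = -1*(-3644/591) = 3644/591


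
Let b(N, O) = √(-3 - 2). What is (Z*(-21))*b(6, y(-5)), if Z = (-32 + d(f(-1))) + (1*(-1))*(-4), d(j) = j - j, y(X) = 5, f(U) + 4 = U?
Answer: 588*I*√5 ≈ 1314.8*I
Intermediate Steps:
f(U) = -4 + U
d(j) = 0
Z = -28 (Z = (-32 + 0) + (1*(-1))*(-4) = -32 - 1*(-4) = -32 + 4 = -28)
b(N, O) = I*√5 (b(N, O) = √(-5) = I*√5)
(Z*(-21))*b(6, y(-5)) = (-28*(-21))*(I*√5) = 588*(I*√5) = 588*I*√5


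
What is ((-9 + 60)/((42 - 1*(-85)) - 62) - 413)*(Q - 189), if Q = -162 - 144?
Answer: 2652606/13 ≈ 2.0405e+5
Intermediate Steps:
Q = -306
((-9 + 60)/((42 - 1*(-85)) - 62) - 413)*(Q - 189) = ((-9 + 60)/((42 - 1*(-85)) - 62) - 413)*(-306 - 189) = (51/((42 + 85) - 62) - 413)*(-495) = (51/(127 - 62) - 413)*(-495) = (51/65 - 413)*(-495) = -26794/65*(-495) = 2652606/13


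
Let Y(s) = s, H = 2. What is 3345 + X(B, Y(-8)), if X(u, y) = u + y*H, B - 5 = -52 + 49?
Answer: 3331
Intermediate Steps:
B = 2 (B = 5 + (-52 + 49) = 5 - 3 = 2)
X(u, y) = u + 2*y (X(u, y) = u + y*2 = u + 2*y)
3345 + X(B, Y(-8)) = 3345 + (2 + 2*(-8)) = 3345 + (2 - 16) = 3345 - 14 = 3331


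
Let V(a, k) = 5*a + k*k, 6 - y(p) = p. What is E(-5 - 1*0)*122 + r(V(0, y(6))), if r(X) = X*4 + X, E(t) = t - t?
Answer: 0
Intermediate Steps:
y(p) = 6 - p
E(t) = 0
V(a, k) = k² + 5*a (V(a, k) = 5*a + k² = k² + 5*a)
r(X) = 5*X (r(X) = 4*X + X = 5*X)
E(-5 - 1*0)*122 + r(V(0, y(6))) = 0*122 + 5*((6 - 1*6)² + 5*0) = 0 + 5*((6 - 6)² + 0) = 0 + 5*(0² + 0) = 0 + 5*(0 + 0) = 0 + 5*0 = 0 + 0 = 0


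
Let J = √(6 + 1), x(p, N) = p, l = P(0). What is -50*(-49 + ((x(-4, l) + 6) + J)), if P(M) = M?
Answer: 2350 - 50*√7 ≈ 2217.7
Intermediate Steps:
l = 0
J = √7 ≈ 2.6458
-50*(-49 + ((x(-4, l) + 6) + J)) = -50*(-49 + ((-4 + 6) + √7)) = -50*(-49 + (2 + √7)) = -50*(-47 + √7) = 2350 - 50*√7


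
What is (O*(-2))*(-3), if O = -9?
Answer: -54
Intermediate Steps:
(O*(-2))*(-3) = -9*(-2)*(-3) = 18*(-3) = -54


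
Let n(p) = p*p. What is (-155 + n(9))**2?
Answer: 5476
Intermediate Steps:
n(p) = p**2
(-155 + n(9))**2 = (-155 + 9**2)**2 = (-155 + 81)**2 = (-74)**2 = 5476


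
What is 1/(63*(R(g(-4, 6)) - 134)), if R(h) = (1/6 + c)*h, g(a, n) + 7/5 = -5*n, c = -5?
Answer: 10/11193 ≈ 0.00089342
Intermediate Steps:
g(a, n) = -7/5 - 5*n
R(h) = -29*h/6 (R(h) = (1/6 - 5)*h = (⅙ - 5)*h = -29*h/6)
1/(63*(R(g(-4, 6)) - 134)) = 1/(63*(-29*(-7/5 - 5*6)/6 - 134)) = 1/(63*(-29*(-7/5 - 30)/6 - 134)) = 1/(63*(-29/6*(-157/5) - 134)) = 1/(63*(4553/30 - 134)) = 1/(63*(533/30)) = 1/(11193/10) = 10/11193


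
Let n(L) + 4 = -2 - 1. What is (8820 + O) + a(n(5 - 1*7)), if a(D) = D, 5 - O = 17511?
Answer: -8693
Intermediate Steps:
O = -17506 (O = 5 - 1*17511 = 5 - 17511 = -17506)
n(L) = -7 (n(L) = -4 + (-2 - 1) = -4 - 3 = -7)
(8820 + O) + a(n(5 - 1*7)) = (8820 - 17506) - 7 = -8686 - 7 = -8693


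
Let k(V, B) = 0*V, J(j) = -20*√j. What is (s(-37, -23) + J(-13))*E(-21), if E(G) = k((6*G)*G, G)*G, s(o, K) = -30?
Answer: 0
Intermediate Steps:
k(V, B) = 0
E(G) = 0 (E(G) = 0*G = 0)
(s(-37, -23) + J(-13))*E(-21) = (-30 - 20*I*√13)*0 = 0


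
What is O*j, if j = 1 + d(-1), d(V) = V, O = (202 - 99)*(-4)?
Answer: 0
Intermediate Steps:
O = -412 (O = 103*(-4) = -412)
j = 0 (j = 1 - 1 = 0)
O*j = -412*0 = 0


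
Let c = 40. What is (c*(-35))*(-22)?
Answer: 30800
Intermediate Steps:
(c*(-35))*(-22) = (40*(-35))*(-22) = -1400*(-22) = 30800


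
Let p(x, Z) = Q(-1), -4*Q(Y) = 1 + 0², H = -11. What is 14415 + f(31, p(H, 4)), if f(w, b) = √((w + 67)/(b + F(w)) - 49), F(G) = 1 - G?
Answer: 14415 + 7*I*√129/11 ≈ 14415.0 + 7.2277*I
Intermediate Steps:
Q(Y) = -¼ (Q(Y) = -(1 + 0²)/4 = -(1 + 0)/4 = -¼*1 = -¼)
p(x, Z) = -¼
f(w, b) = √(-49 + (67 + w)/(1 + b - w)) (f(w, b) = √((w + 67)/(b + (1 - w)) - 49) = √((67 + w)/(1 + b - w) - 49) = √(-49 + (67 + w)/(1 + b - w)))
14415 + f(31, p(H, 4)) = 14415 + √((18 - 49*(-¼) + 50*31)/(1 - ¼ - 1*31)) = 14415 + √((18 + 49/4 + 1550)/(1 - ¼ - 31)) = 14415 + √((6321/4)/(-121/4)) = 14415 + √(-4/121*6321/4) = 14415 + √(-6321/121) = 14415 + 7*I*√129/11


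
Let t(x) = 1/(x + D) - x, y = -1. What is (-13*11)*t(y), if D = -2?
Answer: -286/3 ≈ -95.333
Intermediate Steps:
t(x) = 1/(-2 + x) - x (t(x) = 1/(x - 2) - x = 1/(-2 + x) - x)
(-13*11)*t(y) = (-13*11)*((1 - 1*(-1)² + 2*(-1))/(-2 - 1)) = -143*(1 - 1*1 - 2)/(-3) = -(-143)*(1 - 1 - 2)/3 = -(-143)*(-2)/3 = -143*⅔ = -286/3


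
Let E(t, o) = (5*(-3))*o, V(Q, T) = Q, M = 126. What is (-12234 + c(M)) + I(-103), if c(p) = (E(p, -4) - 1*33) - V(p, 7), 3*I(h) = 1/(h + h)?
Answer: -7621795/618 ≈ -12333.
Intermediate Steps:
E(t, o) = -15*o
I(h) = 1/(6*h) (I(h) = 1/(3*(h + h)) = 1/(3*((2*h))) = (1/(2*h))/3 = 1/(6*h))
c(p) = 27 - p (c(p) = (-15*(-4) - 1*33) - p = (60 - 33) - p = 27 - p)
(-12234 + c(M)) + I(-103) = (-12234 + (27 - 1*126)) + (⅙)/(-103) = (-12234 + (27 - 126)) + (⅙)*(-1/103) = (-12234 - 99) - 1/618 = -12333 - 1/618 = -7621795/618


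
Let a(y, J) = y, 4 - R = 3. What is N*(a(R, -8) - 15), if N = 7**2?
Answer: -686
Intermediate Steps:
R = 1 (R = 4 - 1*3 = 4 - 3 = 1)
N = 49
N*(a(R, -8) - 15) = 49*(1 - 15) = 49*(-14) = -686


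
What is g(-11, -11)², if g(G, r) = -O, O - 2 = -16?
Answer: 196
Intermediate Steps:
O = -14 (O = 2 - 16 = -14)
g(G, r) = 14 (g(G, r) = -1*(-14) = 14)
g(-11, -11)² = 14² = 196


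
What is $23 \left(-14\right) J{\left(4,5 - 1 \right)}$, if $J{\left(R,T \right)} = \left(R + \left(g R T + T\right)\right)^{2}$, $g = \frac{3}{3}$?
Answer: $-185472$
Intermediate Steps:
$g = 1$ ($g = 3 \cdot \frac{1}{3} = 1$)
$J{\left(R,T \right)} = \left(R + T + R T\right)^{2}$ ($J{\left(R,T \right)} = \left(R + \left(1 R T + T\right)\right)^{2} = \left(R + \left(R T + T\right)\right)^{2} = \left(R + \left(T + R T\right)\right)^{2} = \left(R + T + R T\right)^{2}$)
$23 \left(-14\right) J{\left(4,5 - 1 \right)} = 23 \left(-14\right) \left(4 + \left(5 - 1\right) + 4 \left(5 - 1\right)\right)^{2} = - 322 \left(4 + 4 + 4 \cdot 4\right)^{2} = - 322 \left(4 + 4 + 16\right)^{2} = - 322 \cdot 24^{2} = \left(-322\right) 576 = -185472$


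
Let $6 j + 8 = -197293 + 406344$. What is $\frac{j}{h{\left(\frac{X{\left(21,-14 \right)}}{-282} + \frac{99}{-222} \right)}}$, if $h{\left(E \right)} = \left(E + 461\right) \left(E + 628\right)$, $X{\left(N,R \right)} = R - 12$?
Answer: $\frac{3793027957218}{31476334179763} \approx 0.1205$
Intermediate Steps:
$X{\left(N,R \right)} = -12 + R$ ($X{\left(N,R \right)} = R - 12 = -12 + R$)
$h{\left(E \right)} = \left(461 + E\right) \left(628 + E\right)$
$j = \frac{69681}{2}$ ($j = - \frac{4}{3} + \frac{-197293 + 406344}{6} = - \frac{4}{3} + \frac{1}{6} \cdot 209051 = - \frac{4}{3} + \frac{209051}{6} = \frac{69681}{2} \approx 34841.0$)
$\frac{j}{h{\left(\frac{X{\left(21,-14 \right)}}{-282} + \frac{99}{-222} \right)}} = \frac{69681}{2 \left(289508 + \left(\frac{-12 - 14}{-282} + \frac{99}{-222}\right)^{2} + 1089 \left(\frac{-12 - 14}{-282} + \frac{99}{-222}\right)\right)} = \frac{69681}{2 \left(289508 + \left(\left(-26\right) \left(- \frac{1}{282}\right) + 99 \left(- \frac{1}{222}\right)\right)^{2} + 1089 \left(\left(-26\right) \left(- \frac{1}{282}\right) + 99 \left(- \frac{1}{222}\right)\right)\right)} = \frac{69681}{2 \left(289508 + \left(\frac{13}{141} - \frac{33}{74}\right)^{2} + 1089 \left(\frac{13}{141} - \frac{33}{74}\right)\right)} = \frac{69681}{2 \left(289508 + \left(- \frac{3691}{10434}\right)^{2} + 1089 \left(- \frac{3691}{10434}\right)\right)} = \frac{69681}{2 \left(289508 + \frac{13623481}{108868356} - \frac{1339833}{3478}\right)} = \frac{69681}{2 \cdot \frac{31476334179763}{108868356}} = \frac{69681}{2} \cdot \frac{108868356}{31476334179763} = \frac{3793027957218}{31476334179763}$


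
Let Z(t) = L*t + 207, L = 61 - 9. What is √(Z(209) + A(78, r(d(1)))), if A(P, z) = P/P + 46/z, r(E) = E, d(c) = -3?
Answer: √99546/3 ≈ 105.17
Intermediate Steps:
L = 52
A(P, z) = 1 + 46/z
Z(t) = 207 + 52*t (Z(t) = 52*t + 207 = 207 + 52*t)
√(Z(209) + A(78, r(d(1)))) = √((207 + 52*209) + (46 - 3)/(-3)) = √((207 + 10868) - ⅓*43) = √(11075 - 43/3) = √(33182/3) = √99546/3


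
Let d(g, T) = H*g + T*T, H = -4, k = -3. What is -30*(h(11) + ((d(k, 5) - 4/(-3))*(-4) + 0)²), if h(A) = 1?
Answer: -2116090/3 ≈ -7.0536e+5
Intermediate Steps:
d(g, T) = T² - 4*g (d(g, T) = -4*g + T*T = -4*g + T² = T² - 4*g)
-30*(h(11) + ((d(k, 5) - 4/(-3))*(-4) + 0)²) = -30*(1 + (((5² - 4*(-3)) - 4/(-3))*(-4) + 0)²) = -30*(1 + (((25 + 12) - 4*(-⅓))*(-4) + 0)²) = -30*(1 + ((37 + 4/3)*(-4) + 0)²) = -30*(1 + ((115/3)*(-4) + 0)²) = -30*(1 + (-460/3 + 0)²) = -30*(1 + (-460/3)²) = -30*(1 + 211600/9) = -30*211609/9 = -2116090/3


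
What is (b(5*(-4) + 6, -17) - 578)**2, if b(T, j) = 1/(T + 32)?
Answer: 108222409/324 ≈ 3.3402e+5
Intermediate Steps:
b(T, j) = 1/(32 + T)
(b(5*(-4) + 6, -17) - 578)**2 = (1/(32 + (5*(-4) + 6)) - 578)**2 = (1/(32 + (-20 + 6)) - 578)**2 = (1/(32 - 14) - 578)**2 = (1/18 - 578)**2 = (-10403/18)**2 = 108222409/324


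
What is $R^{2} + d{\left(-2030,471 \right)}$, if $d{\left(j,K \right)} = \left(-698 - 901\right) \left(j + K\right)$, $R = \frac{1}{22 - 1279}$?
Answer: $\frac{3938810929210}{1580049} \approx 2.4928 \cdot 10^{6}$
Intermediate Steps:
$R = - \frac{1}{1257}$ ($R = \frac{1}{-1257} = - \frac{1}{1257} \approx -0.00079555$)
$d{\left(j,K \right)} = - 1599 K - 1599 j$ ($d{\left(j,K \right)} = - 1599 \left(K + j\right) = - 1599 K - 1599 j$)
$R^{2} + d{\left(-2030,471 \right)} = \left(- \frac{1}{1257}\right)^{2} - -2492841 = \frac{1}{1580049} + \left(-753129 + 3245970\right) = \frac{1}{1580049} + 2492841 = \frac{3938810929210}{1580049}$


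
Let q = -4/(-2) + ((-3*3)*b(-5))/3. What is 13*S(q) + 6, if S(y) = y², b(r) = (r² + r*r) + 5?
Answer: 345403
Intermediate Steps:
b(r) = 5 + 2*r² (b(r) = (r² + r²) + 5 = 2*r² + 5 = 5 + 2*r²)
q = -163 (q = -4/(-2) + ((-3*3)*(5 + 2*(-5)²))/3 = -4*(-½) - 9*(5 + 2*25)*(⅓) = 2 - 9*(5 + 50)*(⅓) = 2 - 9*55*(⅓) = 2 - 495*⅓ = 2 - 165 = -163)
13*S(q) + 6 = 13*(-163)² + 6 = 13*26569 + 6 = 345397 + 6 = 345403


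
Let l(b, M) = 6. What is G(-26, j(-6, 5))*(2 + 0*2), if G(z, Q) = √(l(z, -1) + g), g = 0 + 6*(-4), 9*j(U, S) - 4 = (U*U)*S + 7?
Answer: 6*I*√2 ≈ 8.4853*I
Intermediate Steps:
j(U, S) = 11/9 + S*U²/9 (j(U, S) = 4/9 + ((U*U)*S + 7)/9 = 4/9 + (U²*S + 7)/9 = 4/9 + (S*U² + 7)/9 = 4/9 + (7 + S*U²)/9 = 4/9 + (7/9 + S*U²/9) = 11/9 + S*U²/9)
g = -24 (g = 0 - 24 = -24)
G(z, Q) = 3*I*√2 (G(z, Q) = √(6 - 24) = √(-18) = 3*I*√2)
G(-26, j(-6, 5))*(2 + 0*2) = (3*I*√2)*(2 + 0*2) = (3*I*√2)*(2 + 0) = (3*I*√2)*2 = 6*I*√2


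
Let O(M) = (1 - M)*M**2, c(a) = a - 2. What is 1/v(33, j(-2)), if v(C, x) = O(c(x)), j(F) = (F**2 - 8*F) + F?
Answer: -1/3840 ≈ -0.00026042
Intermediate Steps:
j(F) = F**2 - 7*F
c(a) = -2 + a
O(M) = M**2*(1 - M)
v(C, x) = (-2 + x)**2*(3 - x) (v(C, x) = (-2 + x)**2*(1 - (-2 + x)) = (-2 + x)**2*(1 + (2 - x)) = (-2 + x)**2*(3 - x))
1/v(33, j(-2)) = 1/((-2 - 2*(-7 - 2))**2*(3 - (-2)*(-7 - 2))) = 1/((-2 - 2*(-9))**2*(3 - (-2)*(-9))) = 1/((-2 + 18)**2*(3 - 1*18)) = 1/(16**2*(3 - 18)) = 1/(256*(-15)) = 1/(-3840) = -1/3840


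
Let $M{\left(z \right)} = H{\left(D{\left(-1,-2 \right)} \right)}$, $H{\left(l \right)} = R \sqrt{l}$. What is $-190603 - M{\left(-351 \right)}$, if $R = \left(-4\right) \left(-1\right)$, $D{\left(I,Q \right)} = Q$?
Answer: $-190603 - 4 i \sqrt{2} \approx -1.906 \cdot 10^{5} - 5.6569 i$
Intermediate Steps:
$R = 4$
$H{\left(l \right)} = 4 \sqrt{l}$
$M{\left(z \right)} = 4 i \sqrt{2}$ ($M{\left(z \right)} = 4 \sqrt{-2} = 4 i \sqrt{2}$)
$-190603 - M{\left(-351 \right)} = -190603 - 4 i \sqrt{2}$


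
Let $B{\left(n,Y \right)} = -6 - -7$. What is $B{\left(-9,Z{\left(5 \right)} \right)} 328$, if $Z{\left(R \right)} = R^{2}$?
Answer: $328$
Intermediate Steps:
$B{\left(n,Y \right)} = 1$ ($B{\left(n,Y \right)} = -6 + 7 = 1$)
$B{\left(-9,Z{\left(5 \right)} \right)} 328 = 1 \cdot 328 = 328$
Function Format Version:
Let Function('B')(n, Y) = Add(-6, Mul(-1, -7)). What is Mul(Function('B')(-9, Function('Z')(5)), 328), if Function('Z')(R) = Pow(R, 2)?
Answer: 328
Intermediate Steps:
Function('B')(n, Y) = 1 (Function('B')(n, Y) = Add(-6, 7) = 1)
Mul(Function('B')(-9, Function('Z')(5)), 328) = Mul(1, 328) = 328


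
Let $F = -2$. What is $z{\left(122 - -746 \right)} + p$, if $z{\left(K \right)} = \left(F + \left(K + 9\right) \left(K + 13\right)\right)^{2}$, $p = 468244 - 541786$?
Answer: $596964769683$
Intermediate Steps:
$p = -73542$
$z{\left(K \right)} = \left(-2 + \left(9 + K\right) \left(13 + K\right)\right)^{2}$ ($z{\left(K \right)} = \left(-2 + \left(K + 9\right) \left(K + 13\right)\right)^{2} = \left(-2 + \left(9 + K\right) \left(13 + K\right)\right)^{2}$)
$z{\left(122 - -746 \right)} + p = \left(115 + \left(122 - -746\right)^{2} + 22 \left(122 - -746\right)\right)^{2} - 73542 = \left(115 + \left(122 + 746\right)^{2} + 22 \left(122 + 746\right)\right)^{2} - 73542 = \left(115 + 868^{2} + 22 \cdot 868\right)^{2} - 73542 = \left(115 + 753424 + 19096\right)^{2} - 73542 = 772635^{2} - 73542 = 596964843225 - 73542 = 596964769683$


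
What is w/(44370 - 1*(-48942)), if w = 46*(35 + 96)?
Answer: 3013/46656 ≈ 0.064579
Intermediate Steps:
w = 6026 (w = 46*131 = 6026)
w/(44370 - 1*(-48942)) = 6026/(44370 - 1*(-48942)) = 6026/(44370 + 48942) = 6026/93312 = 6026*(1/93312) = 3013/46656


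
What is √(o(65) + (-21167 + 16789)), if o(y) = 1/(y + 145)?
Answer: I*√193069590/210 ≈ 66.166*I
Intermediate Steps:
o(y) = 1/(145 + y)
√(o(65) + (-21167 + 16789)) = √(1/(145 + 65) + (-21167 + 16789)) = √(1/210 - 4378) = √(-919379/210) = I*√193069590/210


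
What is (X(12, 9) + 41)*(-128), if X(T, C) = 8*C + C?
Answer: -15616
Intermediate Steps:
X(T, C) = 9*C
(X(12, 9) + 41)*(-128) = (9*9 + 41)*(-128) = (81 + 41)*(-128) = 122*(-128) = -15616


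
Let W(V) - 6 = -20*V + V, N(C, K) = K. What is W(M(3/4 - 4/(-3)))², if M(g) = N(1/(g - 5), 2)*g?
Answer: 192721/36 ≈ 5353.4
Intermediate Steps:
M(g) = 2*g
W(V) = 6 - 19*V (W(V) = 6 + (-20*V + V) = 6 - 19*V)
W(M(3/4 - 4/(-3)))² = (6 - 38*(3/4 - 4/(-3)))² = (6 - 38*(3*(¼) - 4*(-⅓)))² = (6 - 38*(¾ + 4/3))² = (6 - 38*25/12)² = (6 - 19*25/6)² = (6 - 475/6)² = (-439/6)² = 192721/36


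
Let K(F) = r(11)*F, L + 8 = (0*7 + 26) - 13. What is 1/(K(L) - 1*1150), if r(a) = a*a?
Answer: -1/545 ≈ -0.0018349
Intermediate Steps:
r(a) = a²
L = 5 (L = -8 + ((0*7 + 26) - 13) = -8 + ((0 + 26) - 13) = -8 + (26 - 13) = -8 + 13 = 5)
K(F) = 121*F (K(F) = 11²*F = 121*F)
1/(K(L) - 1*1150) = 1/(121*5 - 1*1150) = 1/(605 - 1150) = 1/(-545) = -1/545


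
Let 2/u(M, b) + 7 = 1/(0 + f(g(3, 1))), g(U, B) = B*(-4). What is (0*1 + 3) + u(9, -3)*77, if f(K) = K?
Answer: -529/29 ≈ -18.241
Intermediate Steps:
g(U, B) = -4*B
u(M, b) = -8/29 (u(M, b) = 2/(-7 + 1/(0 - 4*1)) = 2/(-7 + 1/(0 - 4)) = 2/(-7 + 1/(-4)) = 2/(-7 - ¼) = 2/(-29/4) = 2*(-4/29) = -8/29)
(0*1 + 3) + u(9, -3)*77 = (0*1 + 3) - 8/29*77 = (0 + 3) - 616/29 = 3 - 616/29 = -529/29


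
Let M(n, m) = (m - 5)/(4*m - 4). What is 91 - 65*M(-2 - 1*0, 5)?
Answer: 91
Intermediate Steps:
M(n, m) = (-5 + m)/(-4 + 4*m)
91 - 65*M(-2 - 1*0, 5) = 91 - 65*(-5 + 5)/(4*(-1 + 5)) = 91 - 65*0/(4*4) = 91 - 65*0 = 91 + 0 = 91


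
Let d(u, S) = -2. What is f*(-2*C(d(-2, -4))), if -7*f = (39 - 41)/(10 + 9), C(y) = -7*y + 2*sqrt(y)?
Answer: -8/19 - 8*I*sqrt(2)/133 ≈ -0.42105 - 0.085065*I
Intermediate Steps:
f = 2/133 (f = -(39 - 41)/(7*(10 + 9)) = -(-2)/(7*19) = -1/7*(-2/19) = 2/133 ≈ 0.015038)
f*(-2*C(d(-2, -4))) = 2*(-2*(-7*(-2) + 2*sqrt(-2)))/133 = 2*(-2*(14 + 2*(I*sqrt(2))))/133 = 2*(-2*(14 + 2*I*sqrt(2)))/133 = 2*(-28 - 4*I*sqrt(2))/133 = -8/19 - 8*I*sqrt(2)/133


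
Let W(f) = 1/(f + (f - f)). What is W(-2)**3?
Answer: -1/8 ≈ -0.12500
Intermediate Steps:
W(f) = 1/f (W(f) = 1/(f + 0) = 1/f)
W(-2)**3 = (1/(-2))**3 = (-1/2)**3 = -1/8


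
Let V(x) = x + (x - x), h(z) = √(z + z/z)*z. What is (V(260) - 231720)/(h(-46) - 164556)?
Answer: 1058003660/752188121 - 2661790*I*√5/2256564363 ≈ 1.4066 - 0.0026376*I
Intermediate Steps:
h(z) = z*√(1 + z) (h(z) = √(z + 1)*z = √(1 + z)*z = z*√(1 + z))
V(x) = x (V(x) = x + 0 = x)
(V(260) - 231720)/(h(-46) - 164556) = (260 - 231720)/(-46*√(1 - 46) - 164556) = -231460/(-138*I*√5 - 164556) = -231460/(-164556 - 138*I*√5)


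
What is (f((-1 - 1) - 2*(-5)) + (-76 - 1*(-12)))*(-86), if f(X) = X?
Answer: 4816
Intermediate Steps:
(f((-1 - 1) - 2*(-5)) + (-76 - 1*(-12)))*(-86) = (((-1 - 1) - 2*(-5)) + (-76 - 1*(-12)))*(-86) = ((-2 + 10) + (-76 + 12))*(-86) = (8 - 64)*(-86) = -56*(-86) = 4816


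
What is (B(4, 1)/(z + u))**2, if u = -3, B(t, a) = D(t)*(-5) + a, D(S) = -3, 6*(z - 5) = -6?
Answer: 256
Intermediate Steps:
z = 4 (z = 5 + (1/6)*(-6) = 5 - 1 = 4)
B(t, a) = 15 + a (B(t, a) = -3*(-5) + a = 15 + a)
(B(4, 1)/(z + u))**2 = ((15 + 1)/(4 - 3))**2 = (16/1)**2 = (16*1)**2 = 16**2 = 256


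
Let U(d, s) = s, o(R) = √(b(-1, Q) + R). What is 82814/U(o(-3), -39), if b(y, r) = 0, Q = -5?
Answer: -82814/39 ≈ -2123.4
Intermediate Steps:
o(R) = √R (o(R) = √(0 + R) = √R)
82814/U(o(-3), -39) = 82814/(-39) = 82814*(-1/39) = -82814/39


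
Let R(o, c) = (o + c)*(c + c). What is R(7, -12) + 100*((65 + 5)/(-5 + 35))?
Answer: 1060/3 ≈ 353.33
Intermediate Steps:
R(o, c) = 2*c*(c + o) (R(o, c) = (c + o)*(2*c) = 2*c*(c + o))
R(7, -12) + 100*((65 + 5)/(-5 + 35)) = 2*(-12)*(-12 + 7) + 100*((65 + 5)/(-5 + 35)) = 2*(-12)*(-5) + 100*(70/30) = 120 + 100*(70*(1/30)) = 120 + 100*(7/3) = 120 + 700/3 = 1060/3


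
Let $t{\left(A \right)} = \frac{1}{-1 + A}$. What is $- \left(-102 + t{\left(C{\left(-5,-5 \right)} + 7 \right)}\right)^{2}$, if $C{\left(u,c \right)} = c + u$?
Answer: $- \frac{167281}{16} \approx -10455.0$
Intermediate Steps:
$- \left(-102 + t{\left(C{\left(-5,-5 \right)} + 7 \right)}\right)^{2} = - \left(-102 + \frac{1}{-1 + \left(\left(-5 - 5\right) + 7\right)}\right)^{2} = - \left(-102 + \frac{1}{-1 + \left(-10 + 7\right)}\right)^{2} = - \left(-102 + \frac{1}{-1 - 3}\right)^{2} = - \left(-102 + \frac{1}{-4}\right)^{2} = - \left(-102 - \frac{1}{4}\right)^{2} = - \left(- \frac{409}{4}\right)^{2} = \left(-1\right) \frac{167281}{16} = - \frac{167281}{16}$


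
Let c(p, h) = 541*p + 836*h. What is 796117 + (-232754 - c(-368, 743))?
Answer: 141303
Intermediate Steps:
796117 + (-232754 - c(-368, 743)) = 796117 + (-232754 - (541*(-368) + 836*743)) = 796117 + (-232754 - (-199088 + 621148)) = 796117 + (-232754 - 1*422060) = 796117 + (-232754 - 422060) = 796117 - 654814 = 141303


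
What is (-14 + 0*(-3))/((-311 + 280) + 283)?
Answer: -1/18 ≈ -0.055556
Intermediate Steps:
(-14 + 0*(-3))/((-311 + 280) + 283) = (-14 + 0)/(-31 + 283) = -14/252 = -14*1/252 = -1/18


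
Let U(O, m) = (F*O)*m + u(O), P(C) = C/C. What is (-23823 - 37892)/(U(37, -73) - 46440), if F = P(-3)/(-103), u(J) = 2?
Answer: 6356645/4780413 ≈ 1.3297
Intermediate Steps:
P(C) = 1
F = -1/103 (F = 1/(-103) = 1*(-1/103) = -1/103 ≈ -0.0097087)
U(O, m) = 2 - O*m/103 (U(O, m) = (-O/103)*m + 2 = -O*m/103 + 2 = 2 - O*m/103)
(-23823 - 37892)/(U(37, -73) - 46440) = (-23823 - 37892)/((2 - 1/103*37*(-73)) - 46440) = -61715/((2 + 2701/103) - 46440) = -61715/(2907/103 - 46440) = -61715/(-4780413/103) = -61715*(-103/4780413) = 6356645/4780413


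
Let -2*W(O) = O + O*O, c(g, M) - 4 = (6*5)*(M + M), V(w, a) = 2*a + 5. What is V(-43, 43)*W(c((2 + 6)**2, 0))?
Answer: -910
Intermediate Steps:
V(w, a) = 5 + 2*a
c(g, M) = 4 + 60*M (c(g, M) = 4 + (6*5)*(M + M) = 4 + 30*(2*M) = 4 + 60*M)
W(O) = -O/2 - O**2/2 (W(O) = -(O + O*O)/2 = -(O + O**2)/2 = -O/2 - O**2/2)
V(-43, 43)*W(c((2 + 6)**2, 0)) = (5 + 2*43)*(-(4 + 60*0)*(1 + (4 + 60*0))/2) = (5 + 86)*(-(4 + 0)*(1 + (4 + 0))/2) = 91*(-1/2*4*(1 + 4)) = 91*(-1/2*4*5) = 91*(-10) = -910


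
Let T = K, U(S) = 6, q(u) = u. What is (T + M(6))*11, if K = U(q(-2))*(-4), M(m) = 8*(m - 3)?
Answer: 0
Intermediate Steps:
M(m) = -24 + 8*m (M(m) = 8*(-3 + m) = -24 + 8*m)
K = -24 (K = 6*(-4) = -24)
T = -24
(T + M(6))*11 = (-24 + (-24 + 8*6))*11 = (-24 + (-24 + 48))*11 = (-24 + 24)*11 = 0*11 = 0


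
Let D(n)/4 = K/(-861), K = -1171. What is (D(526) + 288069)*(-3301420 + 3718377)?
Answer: 103418717401001/861 ≈ 1.2011e+11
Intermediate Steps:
D(n) = 4684/861 (D(n) = 4*(-1171/(-861)) = 4*(-1171*(-1/861)) = 4*(1171/861) = 4684/861)
(D(526) + 288069)*(-3301420 + 3718377) = (4684/861 + 288069)*(-3301420 + 3718377) = (248032093/861)*416957 = 103418717401001/861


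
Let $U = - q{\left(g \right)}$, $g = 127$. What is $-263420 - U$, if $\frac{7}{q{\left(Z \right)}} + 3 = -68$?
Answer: $- \frac{18702827}{71} \approx -2.6342 \cdot 10^{5}$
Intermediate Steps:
$q{\left(Z \right)} = - \frac{7}{71}$ ($q{\left(Z \right)} = \frac{7}{-3 - 68} = \frac{7}{-71} = 7 \left(- \frac{1}{71}\right) = - \frac{7}{71}$)
$U = \frac{7}{71}$ ($U = \left(-1\right) \left(- \frac{7}{71}\right) = \frac{7}{71} \approx 0.098592$)
$-263420 - U = -263420 - \frac{7}{71} = - \frac{18702827}{71}$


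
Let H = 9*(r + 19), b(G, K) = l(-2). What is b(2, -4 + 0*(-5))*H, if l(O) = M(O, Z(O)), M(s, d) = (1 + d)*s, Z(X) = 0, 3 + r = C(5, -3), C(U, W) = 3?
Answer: -342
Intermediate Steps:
r = 0 (r = -3 + 3 = 0)
M(s, d) = s*(1 + d)
l(O) = O (l(O) = O*(1 + 0) = O*1 = O)
b(G, K) = -2
H = 171 (H = 9*(0 + 19) = 9*19 = 171)
b(2, -4 + 0*(-5))*H = -2*171 = -342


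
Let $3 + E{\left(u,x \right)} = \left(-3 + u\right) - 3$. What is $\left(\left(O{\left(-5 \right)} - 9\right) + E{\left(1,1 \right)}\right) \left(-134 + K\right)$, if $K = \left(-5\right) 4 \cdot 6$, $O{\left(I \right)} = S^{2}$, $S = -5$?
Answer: $-2032$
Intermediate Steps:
$E{\left(u,x \right)} = -9 + u$ ($E{\left(u,x \right)} = -3 + \left(\left(-3 + u\right) - 3\right) = -3 + \left(-6 + u\right) = -9 + u$)
$O{\left(I \right)} = 25$ ($O{\left(I \right)} = \left(-5\right)^{2} = 25$)
$K = -120$ ($K = \left(-20\right) 6 = -120$)
$\left(\left(O{\left(-5 \right)} - 9\right) + E{\left(1,1 \right)}\right) \left(-134 + K\right) = \left(\left(25 - 9\right) + \left(-9 + 1\right)\right) \left(-134 - 120\right) = \left(\left(25 - 9\right) - 8\right) \left(-254\right) = \left(16 - 8\right) \left(-254\right) = 8 \left(-254\right) = -2032$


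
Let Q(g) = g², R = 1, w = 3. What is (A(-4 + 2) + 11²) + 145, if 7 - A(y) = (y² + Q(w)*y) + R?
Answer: 286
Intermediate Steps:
A(y) = 6 - y² - 9*y (A(y) = 7 - ((y² + 3²*y) + 1) = 7 - ((y² + 9*y) + 1) = 7 - (1 + y² + 9*y) = 7 + (-1 - y² - 9*y) = 6 - y² - 9*y)
(A(-4 + 2) + 11²) + 145 = ((6 - (-4 + 2)² - 9*(-4 + 2)) + 11²) + 145 = ((6 - 1*(-2)² - 9*(-2)) + 121) + 145 = ((6 - 1*4 + 18) + 121) + 145 = ((6 - 4 + 18) + 121) + 145 = (20 + 121) + 145 = 141 + 145 = 286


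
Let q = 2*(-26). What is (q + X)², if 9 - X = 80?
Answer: 15129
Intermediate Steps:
X = -71 (X = 9 - 1*80 = 9 - 80 = -71)
q = -52
(q + X)² = (-52 - 71)² = (-123)² = 15129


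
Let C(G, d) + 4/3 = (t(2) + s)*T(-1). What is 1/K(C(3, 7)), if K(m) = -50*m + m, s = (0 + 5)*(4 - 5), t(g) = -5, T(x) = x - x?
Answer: 3/196 ≈ 0.015306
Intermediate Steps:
T(x) = 0
s = -5 (s = 5*(-1) = -5)
C(G, d) = -4/3 (C(G, d) = -4/3 + (-5 - 5)*0 = -4/3 - 10*0 = -4/3 + 0 = -4/3)
K(m) = -49*m
1/K(C(3, 7)) = 1/(-49*(-4/3)) = 1/(196/3) = 3/196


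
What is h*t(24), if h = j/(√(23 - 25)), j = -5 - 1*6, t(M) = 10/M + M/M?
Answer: 187*I*√2/24 ≈ 11.019*I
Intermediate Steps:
t(M) = 1 + 10/M (t(M) = 10/M + 1 = 1 + 10/M)
j = -11 (j = -5 - 6 = -11)
h = 11*I*√2/2 (h = -11/√(23 - 25) = -11*(-I*√2/2) = -(-11)*I*√2/2 = 11*I*√2/2 ≈ 7.7782*I)
h*t(24) = (11*I*√2/2)*((10 + 24)/24) = (11*I*√2/2)*((1/24)*34) = (11*I*√2/2)*(17/12) = 187*I*√2/24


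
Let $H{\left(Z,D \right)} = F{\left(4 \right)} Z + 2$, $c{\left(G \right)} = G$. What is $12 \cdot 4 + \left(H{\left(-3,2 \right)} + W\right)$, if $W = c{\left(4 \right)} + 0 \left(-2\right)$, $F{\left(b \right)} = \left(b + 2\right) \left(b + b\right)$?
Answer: $-90$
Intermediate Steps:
$F{\left(b \right)} = 2 b \left(2 + b\right)$ ($F{\left(b \right)} = \left(2 + b\right) 2 b = 2 b \left(2 + b\right)$)
$W = 4$ ($W = 4 + 0 \left(-2\right) = 4 + 0 = 4$)
$H{\left(Z,D \right)} = 2 + 48 Z$ ($H{\left(Z,D \right)} = 2 \cdot 4 \left(2 + 4\right) Z + 2 = 2 \cdot 4 \cdot 6 Z + 2 = 48 Z + 2 = 2 + 48 Z$)
$12 \cdot 4 + \left(H{\left(-3,2 \right)} + W\right) = 12 \cdot 4 + \left(\left(2 + 48 \left(-3\right)\right) + 4\right) = 48 + \left(\left(2 - 144\right) + 4\right) = 48 + \left(-142 + 4\right) = 48 - 138 = -90$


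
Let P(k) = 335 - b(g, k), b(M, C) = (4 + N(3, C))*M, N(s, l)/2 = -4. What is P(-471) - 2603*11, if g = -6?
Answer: -28322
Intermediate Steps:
N(s, l) = -8 (N(s, l) = 2*(-4) = -8)
b(M, C) = -4*M (b(M, C) = (4 - 8)*M = -4*M)
P(k) = 311 (P(k) = 335 - (-4)*(-6) = 335 - 1*24 = 335 - 24 = 311)
P(-471) - 2603*11 = 311 - 2603*11 = 311 - 28633 = -28322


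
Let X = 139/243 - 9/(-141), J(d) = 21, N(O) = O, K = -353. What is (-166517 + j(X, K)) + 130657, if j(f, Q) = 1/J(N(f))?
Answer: -753059/21 ≈ -35860.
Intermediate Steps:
X = 7262/11421 (X = 139*(1/243) - 9*(-1/141) = 139/243 + 3/47 = 7262/11421 ≈ 0.63585)
j(f, Q) = 1/21
(-166517 + j(X, K)) + 130657 = (-166517 + 1/21) + 130657 = -3496856/21 + 130657 = -753059/21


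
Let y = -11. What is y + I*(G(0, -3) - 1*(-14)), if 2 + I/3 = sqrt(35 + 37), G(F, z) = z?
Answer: -77 + 198*sqrt(2) ≈ 203.01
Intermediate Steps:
I = -6 + 18*sqrt(2) (I = -6 + 3*sqrt(35 + 37) = -6 + 3*sqrt(72) = -6 + 3*(6*sqrt(2)) = -6 + 18*sqrt(2) ≈ 19.456)
y + I*(G(0, -3) - 1*(-14)) = -11 + (-6 + 18*sqrt(2))*(-3 - 1*(-14)) = -11 + (-6 + 18*sqrt(2))*(-3 + 14) = -11 + (-6 + 18*sqrt(2))*11 = -11 + (-66 + 198*sqrt(2)) = -77 + 198*sqrt(2)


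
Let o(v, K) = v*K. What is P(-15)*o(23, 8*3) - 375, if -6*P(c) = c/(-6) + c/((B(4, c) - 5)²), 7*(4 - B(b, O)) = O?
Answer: 7225/16 ≈ 451.56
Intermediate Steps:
B(b, O) = 4 - O/7
o(v, K) = K*v
P(c) = c/36 - c/(6*(-1 - c/7)²) (P(c) = -(c/(-6) + c/(((4 - c/7) - 5)²))/6 = -(c*(-⅙) + c/((-1 - c/7)²))/6 = -(-c/6 + c/(-1 - c/7)²)/6 = c/36 - c/(6*(-1 - c/7)²))
P(-15)*o(23, 8*3) - 375 = ((1/36)*(-15) - 49/6*(-15)/(7 - 15)²)*((8*3)*23) - 375 = (-5/12 - 49/6*(-15)/(-8)²)*(24*23) - 375 = (-5/12 - 49/6*(-15)*1/64)*552 - 375 = (-5/12 + 245/128)*552 - 375 = (575/384)*552 - 375 = 13225/16 - 375 = 7225/16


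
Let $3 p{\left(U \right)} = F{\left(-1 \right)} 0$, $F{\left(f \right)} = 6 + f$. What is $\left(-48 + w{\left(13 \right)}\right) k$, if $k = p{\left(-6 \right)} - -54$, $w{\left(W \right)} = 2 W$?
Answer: $-1188$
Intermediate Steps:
$p{\left(U \right)} = 0$ ($p{\left(U \right)} = \frac{\left(6 - 1\right) 0}{3} = \frac{5 \cdot 0}{3} = \frac{1}{3} \cdot 0 = 0$)
$k = 54$ ($k = 0 - -54 = 0 + 54 = 54$)
$\left(-48 + w{\left(13 \right)}\right) k = \left(-48 + 2 \cdot 13\right) 54 = \left(-48 + 26\right) 54 = \left(-22\right) 54 = -1188$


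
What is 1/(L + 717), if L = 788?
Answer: 1/1505 ≈ 0.00066445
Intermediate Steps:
1/(L + 717) = 1/(788 + 717) = 1/1505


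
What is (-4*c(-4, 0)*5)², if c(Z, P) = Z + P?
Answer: 6400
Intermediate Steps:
c(Z, P) = P + Z
(-4*c(-4, 0)*5)² = (-4*(0 - 4)*5)² = (-4*(-4)*5)² = (16*5)² = 80² = 6400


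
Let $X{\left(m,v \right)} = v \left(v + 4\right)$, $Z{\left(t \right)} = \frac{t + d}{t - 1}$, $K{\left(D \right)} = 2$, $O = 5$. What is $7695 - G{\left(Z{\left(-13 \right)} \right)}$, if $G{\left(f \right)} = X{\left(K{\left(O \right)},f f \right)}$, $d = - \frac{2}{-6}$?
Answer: $\frac{1495764170}{194481} \approx 7691.1$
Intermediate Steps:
$d = \frac{1}{3}$ ($d = \left(-2\right) \left(- \frac{1}{6}\right) = \frac{1}{3} \approx 0.33333$)
$Z{\left(t \right)} = \frac{\frac{1}{3} + t}{-1 + t}$ ($Z{\left(t \right)} = \frac{t + \frac{1}{3}}{t - 1} = \frac{\frac{1}{3} + t}{-1 + t}$)
$X{\left(m,v \right)} = v \left(4 + v\right)$
$G{\left(f \right)} = f^{2} \left(4 + f^{2}\right)$ ($G{\left(f \right)} = f f \left(4 + f f\right) = f^{2} \left(4 + f^{2}\right)$)
$7695 - G{\left(Z{\left(-13 \right)} \right)} = 7695 - \left(\frac{\frac{1}{3} - 13}{-1 - 13}\right)^{2} \left(4 + \left(\frac{\frac{1}{3} - 13}{-1 - 13}\right)^{2}\right) = 7695 - \left(\frac{1}{-14} \left(- \frac{38}{3}\right)\right)^{2} \left(4 + \left(\frac{1}{-14} \left(- \frac{38}{3}\right)\right)^{2}\right) = 7695 - \left(\left(- \frac{1}{14}\right) \left(- \frac{38}{3}\right)\right)^{2} \left(4 + \left(\left(- \frac{1}{14}\right) \left(- \frac{38}{3}\right)\right)^{2}\right) = 7695 - \left(\frac{19}{21}\right)^{2} \left(4 + \left(\frac{19}{21}\right)^{2}\right) = 7695 - \frac{361 \left(4 + \frac{361}{441}\right)}{441} = 7695 - \frac{361}{441} \cdot \frac{2125}{441} = 7695 - \frac{767125}{194481} = \frac{1495764170}{194481}$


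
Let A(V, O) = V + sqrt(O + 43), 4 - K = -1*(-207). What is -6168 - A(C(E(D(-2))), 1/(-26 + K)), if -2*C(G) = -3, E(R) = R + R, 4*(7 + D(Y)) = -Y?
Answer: -12339/2 - 3*sqrt(250526)/229 ≈ -6176.1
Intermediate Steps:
D(Y) = -7 - Y/4 (D(Y) = -7 + (-Y)/4 = -7 - Y/4)
E(R) = 2*R
C(G) = 3/2 (C(G) = -1/2*(-3) = 3/2)
K = -203 (K = 4 - (-1)*(-207) = 4 - 1*207 = 4 - 207 = -203)
A(V, O) = V + sqrt(43 + O)
-6168 - A(C(E(D(-2))), 1/(-26 + K)) = -6168 - (3/2 + sqrt(43 + 1/(-26 - 203))) = -6168 - (3/2 + sqrt(43 + 1/(-229))) = -6168 - (3/2 + sqrt(43 - 1/229)) = -6168 - (3/2 + sqrt(9846/229)) = -6168 - (3/2 + 3*sqrt(250526)/229) = -6168 + (-3/2 - 3*sqrt(250526)/229) = -12339/2 - 3*sqrt(250526)/229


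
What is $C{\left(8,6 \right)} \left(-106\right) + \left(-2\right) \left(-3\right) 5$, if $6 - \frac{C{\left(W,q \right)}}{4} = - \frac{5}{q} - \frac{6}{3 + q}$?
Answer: $-3150$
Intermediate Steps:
$C{\left(W,q \right)} = 24 + \frac{20}{q} + \frac{24}{3 + q}$ ($C{\left(W,q \right)} = 24 - 4 \left(- \frac{5}{q} - \frac{6}{3 + q}\right) = 24 - 4 \left(- \frac{6}{3 + q} - \frac{5}{q}\right) = 24 + \left(\frac{20}{q} + \frac{24}{3 + q}\right) = 24 + \frac{20}{q} + \frac{24}{3 + q}$)
$C{\left(8,6 \right)} \left(-106\right) + \left(-2\right) \left(-3\right) 5 = \frac{4 \left(15 + 6 \cdot 6^{2} + 29 \cdot 6\right)}{6 \left(3 + 6\right)} \left(-106\right) + \left(-2\right) \left(-3\right) 5 = 4 \cdot \frac{1}{6} \cdot \frac{1}{9} \left(15 + 6 \cdot 36 + 174\right) \left(-106\right) + 6 \cdot 5 = 4 \cdot \frac{1}{6} \cdot \frac{1}{9} \left(15 + 216 + 174\right) \left(-106\right) + 30 = 4 \cdot \frac{1}{6} \cdot \frac{1}{9} \cdot 405 \left(-106\right) + 30 = 30 \left(-106\right) + 30 = -3180 + 30 = -3150$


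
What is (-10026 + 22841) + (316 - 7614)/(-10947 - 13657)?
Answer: 157653779/12302 ≈ 12815.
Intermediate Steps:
(-10026 + 22841) + (316 - 7614)/(-10947 - 13657) = 12815 - 7298/(-24604) = 12815 - 7298*(-1/24604) = 12815 + 3649/12302 = 157653779/12302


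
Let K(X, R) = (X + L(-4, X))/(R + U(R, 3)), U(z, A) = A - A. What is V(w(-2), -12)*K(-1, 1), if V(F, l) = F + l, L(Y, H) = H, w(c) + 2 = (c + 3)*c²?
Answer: 20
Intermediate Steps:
U(z, A) = 0
w(c) = -2 + c²*(3 + c) (w(c) = -2 + (c + 3)*c² = -2 + (3 + c)*c² = -2 + c²*(3 + c))
K(X, R) = 2*X/R (K(X, R) = (X + X)/(R + 0) = (2*X)/R = 2*X/R)
V(w(-2), -12)*K(-1, 1) = ((-2 + (-2)³ + 3*(-2)²) - 12)*(2*(-1)/1) = ((-2 - 8 + 3*4) - 12)*(2*(-1)*1) = ((-2 - 8 + 12) - 12)*(-2) = (2 - 12)*(-2) = -10*(-2) = 20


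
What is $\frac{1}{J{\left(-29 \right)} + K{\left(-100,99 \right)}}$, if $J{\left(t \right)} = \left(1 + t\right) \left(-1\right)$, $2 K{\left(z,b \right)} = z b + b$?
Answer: $- \frac{2}{9745} \approx -0.00020523$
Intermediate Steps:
$K{\left(z,b \right)} = \frac{b}{2} + \frac{b z}{2}$ ($K{\left(z,b \right)} = \frac{z b + b}{2} = \frac{b z + b}{2} = \frac{b + b z}{2} = \frac{b}{2} + \frac{b z}{2}$)
$J{\left(t \right)} = -1 - t$
$\frac{1}{J{\left(-29 \right)} + K{\left(-100,99 \right)}} = \frac{1}{\left(-1 - -29\right) + \frac{1}{2} \cdot 99 \left(1 - 100\right)} = \frac{1}{\left(-1 + 29\right) + \frac{1}{2} \cdot 99 \left(-99\right)} = \frac{1}{28 - \frac{9801}{2}} = \frac{1}{- \frac{9745}{2}} = - \frac{2}{9745}$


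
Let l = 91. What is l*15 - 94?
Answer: 1271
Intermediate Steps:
l*15 - 94 = 91*15 - 94 = 1365 - 94 = 1271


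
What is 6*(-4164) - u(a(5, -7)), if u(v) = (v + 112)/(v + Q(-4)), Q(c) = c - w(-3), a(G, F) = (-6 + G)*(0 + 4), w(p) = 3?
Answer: -274716/11 ≈ -24974.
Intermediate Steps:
a(G, F) = -24 + 4*G (a(G, F) = (-6 + G)*4 = -24 + 4*G)
Q(c) = -3 + c (Q(c) = c - 1*3 = c - 3 = -3 + c)
u(v) = (112 + v)/(-7 + v) (u(v) = (v + 112)/(v + (-3 - 4)) = (112 + v)/(v - 7) = (112 + v)/(-7 + v))
6*(-4164) - u(a(5, -7)) = 6*(-4164) - (112 + (-24 + 4*5))/(-7 + (-24 + 4*5)) = -24984 - (112 + (-24 + 20))/(-7 + (-24 + 20)) = -24984 - (112 - 4)/(-7 - 4) = -24984 - 108/(-11) = -24984 - (-1)*108/11 = -24984 - 1*(-108/11) = -24984 + 108/11 = -274716/11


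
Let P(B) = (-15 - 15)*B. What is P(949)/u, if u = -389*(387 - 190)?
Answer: 28470/76633 ≈ 0.37151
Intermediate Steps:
P(B) = -30*B
u = -76633 (u = -389*197 = -76633)
P(949)/u = -30*949/(-76633) = -28470*(-1/76633) = 28470/76633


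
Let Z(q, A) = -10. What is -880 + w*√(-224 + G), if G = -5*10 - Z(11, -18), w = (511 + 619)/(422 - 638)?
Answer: -880 - 565*I*√66/54 ≈ -880.0 - 85.001*I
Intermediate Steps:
w = -565/108 (w = 1130/(-216) = 1130*(-1/216) = -565/108 ≈ -5.2315)
G = -40 (G = -5*10 - 1*(-10) = -50 + 10 = -40)
-880 + w*√(-224 + G) = -880 - 565*√(-224 - 40)/108 = -880 - 565*I*√66/54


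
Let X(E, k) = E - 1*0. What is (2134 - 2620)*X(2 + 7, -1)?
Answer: -4374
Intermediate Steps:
X(E, k) = E (X(E, k) = E + 0 = E)
(2134 - 2620)*X(2 + 7, -1) = (2134 - 2620)*(2 + 7) = -486*9 = -4374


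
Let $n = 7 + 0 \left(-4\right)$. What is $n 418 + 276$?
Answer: $3202$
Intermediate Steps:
$n = 7$ ($n = 7 + 0 = 7$)
$n 418 + 276 = 7 \cdot 418 + 276 = 2926 + 276 = 3202$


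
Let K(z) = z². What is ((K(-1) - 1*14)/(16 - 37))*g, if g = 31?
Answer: 403/21 ≈ 19.190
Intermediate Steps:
((K(-1) - 1*14)/(16 - 37))*g = (((-1)² - 1*14)/(16 - 37))*31 = ((1 - 14)/(-21))*31 = -13*(-1/21)*31 = (13/21)*31 = 403/21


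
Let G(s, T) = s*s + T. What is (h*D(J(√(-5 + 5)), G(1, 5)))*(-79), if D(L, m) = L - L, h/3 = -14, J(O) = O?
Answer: 0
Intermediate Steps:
h = -42 (h = 3*(-14) = -42)
G(s, T) = T + s² (G(s, T) = s² + T = T + s²)
D(L, m) = 0
(h*D(J(√(-5 + 5)), G(1, 5)))*(-79) = -42*0*(-79) = 0*(-79) = 0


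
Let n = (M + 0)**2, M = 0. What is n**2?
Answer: 0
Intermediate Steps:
n = 0 (n = (0 + 0)**2 = 0**2 = 0)
n**2 = 0**2 = 0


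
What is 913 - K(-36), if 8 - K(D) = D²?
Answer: 2201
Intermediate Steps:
K(D) = 8 - D²
913 - K(-36) = 913 - (8 - 1*(-36)²) = 913 - (8 - 1*1296) = 913 - (8 - 1296) = 913 - 1*(-1288) = 913 + 1288 = 2201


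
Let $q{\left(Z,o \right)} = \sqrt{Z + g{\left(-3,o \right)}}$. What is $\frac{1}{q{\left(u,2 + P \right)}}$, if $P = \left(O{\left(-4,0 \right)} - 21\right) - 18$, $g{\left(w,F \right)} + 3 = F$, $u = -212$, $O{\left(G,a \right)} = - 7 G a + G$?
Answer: $- \frac{i}{16} \approx - 0.0625 i$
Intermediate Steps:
$O{\left(G,a \right)} = G - 7 G a$ ($O{\left(G,a \right)} = - 7 G a + G = G - 7 G a$)
$g{\left(w,F \right)} = -3 + F$
$P = -43$ ($P = \left(- 4 \left(1 - 0\right) - 21\right) - 18 = \left(- 4 \left(1 + 0\right) - 21\right) - 18 = \left(\left(-4\right) 1 - 21\right) - 18 = \left(-4 - 21\right) - 18 = -25 - 18 = -43$)
$q{\left(Z,o \right)} = \sqrt{-3 + Z + o}$ ($q{\left(Z,o \right)} = \sqrt{Z + \left(-3 + o\right)} = \sqrt{-3 + Z + o}$)
$\frac{1}{q{\left(u,2 + P \right)}} = \frac{1}{\sqrt{-3 - 212 + \left(2 - 43\right)}} = \frac{1}{\sqrt{-3 - 212 - 41}} = \frac{1}{\sqrt{-256}} = \frac{1}{16 i} = - \frac{i}{16}$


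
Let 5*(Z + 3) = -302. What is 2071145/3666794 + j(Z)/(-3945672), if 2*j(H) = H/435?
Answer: 17774228546093849/31467826953860400 ≈ 0.56484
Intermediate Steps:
Z = -317/5 (Z = -3 + (1/5)*(-302) = -3 - 302/5 = -317/5 ≈ -63.400)
j(H) = H/870 (j(H) = (H/435)/2 = H/870)
2071145/3666794 + j(Z)/(-3945672) = 2071145/3666794 + ((1/870)*(-317/5))/(-3945672) = 2071145*(1/3666794) - 317/4350*(-1/3945672) = 2071145/3666794 + 317/17163673200 = 17774228546093849/31467826953860400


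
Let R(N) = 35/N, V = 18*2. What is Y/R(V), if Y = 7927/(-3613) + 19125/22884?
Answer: -336908529/241149685 ≈ -1.3971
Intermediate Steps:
V = 36
Y = -37434281/27559964 (Y = 7927*(-1/3613) + 19125*(1/22884) = -7927/3613 + 6375/7628 = -37434281/27559964 ≈ -1.3583)
Y/R(V) = -37434281/(27559964*(35/36)) = -37434281/(27559964*(35*(1/36))) = -37434281/(27559964*35/36) = -37434281/27559964*36/35 = -336908529/241149685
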